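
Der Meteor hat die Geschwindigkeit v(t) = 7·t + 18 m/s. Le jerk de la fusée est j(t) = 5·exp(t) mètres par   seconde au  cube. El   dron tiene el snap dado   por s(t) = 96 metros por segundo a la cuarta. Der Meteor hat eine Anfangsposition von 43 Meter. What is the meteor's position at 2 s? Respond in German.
Um dies zu lösen, müssen wir 1 Stammfunktion unserer Gleichung für die Geschwindigkeit v(t) = 7·t + 18 finden. Durch Integration von der Geschwindigkeit und Verwendung der Anfangsbedingung x(0) = 43, erhalten wir x(t) = 7·t^2/2 + 18·t + 43. Wir haben die Position x(t) = 7·t^2/2 + 18·t + 43. Durch Einsetzen von t = 2: x(2) = 93.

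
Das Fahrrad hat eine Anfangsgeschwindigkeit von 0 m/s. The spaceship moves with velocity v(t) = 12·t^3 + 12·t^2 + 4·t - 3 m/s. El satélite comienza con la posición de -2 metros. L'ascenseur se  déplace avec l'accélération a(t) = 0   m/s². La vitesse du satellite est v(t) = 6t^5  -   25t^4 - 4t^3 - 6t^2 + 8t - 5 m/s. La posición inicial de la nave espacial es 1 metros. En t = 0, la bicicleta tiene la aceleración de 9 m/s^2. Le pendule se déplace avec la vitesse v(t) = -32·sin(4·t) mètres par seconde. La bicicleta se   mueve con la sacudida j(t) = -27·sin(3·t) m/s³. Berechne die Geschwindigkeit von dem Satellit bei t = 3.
Aus der Gleichung für die Geschwindigkeit v(t) = 6·t^5 - 25·t^4 - 4·t^3 - 6·t^2 + 8·t - 5, setzen wir t = 3 ein und erhalten v = -710.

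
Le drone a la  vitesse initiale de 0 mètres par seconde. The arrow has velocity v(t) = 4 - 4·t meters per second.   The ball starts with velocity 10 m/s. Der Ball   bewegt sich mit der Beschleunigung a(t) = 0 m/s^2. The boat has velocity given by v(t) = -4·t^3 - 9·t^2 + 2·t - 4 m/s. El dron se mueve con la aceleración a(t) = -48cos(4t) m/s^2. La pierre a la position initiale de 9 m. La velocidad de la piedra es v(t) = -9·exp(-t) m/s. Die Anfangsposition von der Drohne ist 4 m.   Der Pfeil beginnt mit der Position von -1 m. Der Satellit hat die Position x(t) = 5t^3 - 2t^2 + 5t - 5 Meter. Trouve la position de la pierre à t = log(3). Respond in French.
Nous devons intégrer notre équation de la vitesse v(t) = -9·exp(-t) 1 fois. L'intégrale de la vitesse est la position. En utilisant x(0) = 9, nous obtenons x(t) = 9·exp(-t). En utilisant x(t) = 9·exp(-t) et en substituant t = log(3), nous trouvons x = 3.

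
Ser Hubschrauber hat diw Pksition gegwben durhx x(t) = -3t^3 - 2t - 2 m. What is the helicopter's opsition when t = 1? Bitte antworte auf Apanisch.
Tenemos la posición x(t) = -3·t^3 - 2·t - 2. Sustituyendo t = 1: x(1) = -7.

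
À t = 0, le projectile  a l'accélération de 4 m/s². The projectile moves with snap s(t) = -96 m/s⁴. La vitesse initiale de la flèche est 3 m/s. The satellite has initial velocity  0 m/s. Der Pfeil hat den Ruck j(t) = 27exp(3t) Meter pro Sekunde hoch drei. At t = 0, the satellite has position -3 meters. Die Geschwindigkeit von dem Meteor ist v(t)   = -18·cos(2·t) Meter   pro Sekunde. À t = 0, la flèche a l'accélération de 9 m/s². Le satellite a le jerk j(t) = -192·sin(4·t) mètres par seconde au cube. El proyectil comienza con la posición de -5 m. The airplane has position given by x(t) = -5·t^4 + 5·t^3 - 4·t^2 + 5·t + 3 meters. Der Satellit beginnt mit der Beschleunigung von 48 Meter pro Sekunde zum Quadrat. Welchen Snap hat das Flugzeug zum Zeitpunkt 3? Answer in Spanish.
Para resolver esto, necesitamos tomar 4 derivadas de nuestra ecuación de la posición x(t) = -5·t^4 + 5·t^3 - 4·t^2 + 5·t + 3. Derivando la posición, obtenemos la velocidad: v(t) = -20·t^3 + 15·t^2 - 8·t + 5. La derivada de la velocidad da la aceleración: a(t) = -60·t^2 + 30·t - 8. La derivada de la aceleración da la sacudida: j(t) = 30 - 120·t. Derivando la sacudida, obtenemos el snap: s(t) = -120. De la ecuación del snap s(t) = -120, sustituimos t = 3 para obtener s = -120.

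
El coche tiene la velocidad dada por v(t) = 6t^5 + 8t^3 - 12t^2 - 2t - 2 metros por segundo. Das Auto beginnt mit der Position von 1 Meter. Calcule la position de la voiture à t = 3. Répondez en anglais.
Starting from velocity v(t) = 6·t^5 + 8·t^3 - 12·t^2 - 2·t - 2, we take 1 antiderivative. Integrating velocity and using the initial condition x(0) = 1, we get x(t) = t^6 + 2·t^4 - 4·t^3 - t^2 - 2·t + 1. Using x(t) = t^6 + 2·t^4 - 4·t^3 - t^2 - 2·t + 1 and substituting t = 3, we find x = 769.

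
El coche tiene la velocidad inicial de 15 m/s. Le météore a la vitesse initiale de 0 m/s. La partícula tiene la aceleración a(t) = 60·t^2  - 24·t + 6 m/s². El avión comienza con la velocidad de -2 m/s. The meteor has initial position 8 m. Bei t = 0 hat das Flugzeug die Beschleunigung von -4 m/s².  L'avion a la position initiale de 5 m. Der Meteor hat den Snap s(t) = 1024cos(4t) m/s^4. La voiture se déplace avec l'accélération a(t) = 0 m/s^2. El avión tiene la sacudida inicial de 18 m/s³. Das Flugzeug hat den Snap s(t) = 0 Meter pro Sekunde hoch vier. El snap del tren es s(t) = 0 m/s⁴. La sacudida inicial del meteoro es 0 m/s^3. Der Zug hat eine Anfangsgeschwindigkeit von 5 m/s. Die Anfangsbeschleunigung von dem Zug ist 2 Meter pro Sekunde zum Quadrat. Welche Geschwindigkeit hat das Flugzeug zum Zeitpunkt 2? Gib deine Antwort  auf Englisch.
To find the answer, we compute 3 antiderivatives of s(t) = 0. Integrating snap and using the initial condition j(0) = 18, we get j(t) = 18. The integral of jerk is acceleration. Using a(0) = -4, we get a(t) = 18·t - 4. Integrating acceleration and using the initial condition v(0) = -2, we get v(t) = 9·t^2 - 4·t - 2. We have velocity v(t) = 9·t^2 - 4·t - 2. Substituting t = 2: v(2) = 26.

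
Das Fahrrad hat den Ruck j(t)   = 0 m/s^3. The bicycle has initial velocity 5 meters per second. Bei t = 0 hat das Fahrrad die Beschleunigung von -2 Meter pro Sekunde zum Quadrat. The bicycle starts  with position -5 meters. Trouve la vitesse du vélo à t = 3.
En partant du jerk j(t) = 0, nous prenons 2 intégrales. En prenant ∫j(t)dt et en appliquant a(0) = -2, nous trouvons a(t) = -2. La primitive de l'accélération est la vitesse. En utilisant v(0) = 5, nous obtenons v(t) = 5 - 2·t. En utilisant v(t) = 5 - 2·t et en substituant t = 3, nous trouvons v = -1.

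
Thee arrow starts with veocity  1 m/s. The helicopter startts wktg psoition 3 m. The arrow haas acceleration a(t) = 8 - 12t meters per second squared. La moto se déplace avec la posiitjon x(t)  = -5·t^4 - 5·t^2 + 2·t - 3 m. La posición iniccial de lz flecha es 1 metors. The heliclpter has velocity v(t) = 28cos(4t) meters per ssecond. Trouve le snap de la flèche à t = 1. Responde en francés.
Nous devons dériver notre équation de l'accélération a(t) = 8 - 12·t 2 fois. En prenant d/dt de a(t), nous trouvons j(t) = -12. La dérivée du jerk donne le snap: s(t) = 0. De l'équation du snap s(t) = 0, nous substituons t = 1 pour obtenir s = 0.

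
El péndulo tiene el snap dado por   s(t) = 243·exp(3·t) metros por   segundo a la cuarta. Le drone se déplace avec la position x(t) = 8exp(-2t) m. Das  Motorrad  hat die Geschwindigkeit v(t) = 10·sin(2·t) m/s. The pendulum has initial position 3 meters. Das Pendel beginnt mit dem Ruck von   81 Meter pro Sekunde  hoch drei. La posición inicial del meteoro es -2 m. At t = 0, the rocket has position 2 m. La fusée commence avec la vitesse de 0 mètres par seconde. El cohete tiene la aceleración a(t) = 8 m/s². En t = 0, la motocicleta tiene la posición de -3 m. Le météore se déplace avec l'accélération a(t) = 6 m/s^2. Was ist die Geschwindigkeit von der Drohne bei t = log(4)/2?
Um dies zu lösen, müssen wir 1 Ableitung unserer Gleichung für die Position x(t) = 8·exp(-2·t) nehmen. Die Ableitung von der Position ergibt die Geschwindigkeit: v(t) = -16·exp(-2·t). Mit v(t) = -16·exp(-2·t) und Einsetzen von t = log(4)/2, finden wir v = -4.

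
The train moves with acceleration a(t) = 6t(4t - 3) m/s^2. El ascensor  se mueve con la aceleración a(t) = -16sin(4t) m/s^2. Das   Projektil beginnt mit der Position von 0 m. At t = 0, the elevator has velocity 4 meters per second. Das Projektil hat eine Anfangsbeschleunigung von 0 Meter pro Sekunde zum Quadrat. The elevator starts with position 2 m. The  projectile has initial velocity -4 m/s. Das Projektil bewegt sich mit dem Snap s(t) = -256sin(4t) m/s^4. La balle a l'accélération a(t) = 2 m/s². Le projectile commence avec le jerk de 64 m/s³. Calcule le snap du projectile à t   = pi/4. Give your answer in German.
Wir haben den Snap s(t) = -256·sin(4·t). Durch Einsetzen von t = pi/4: s(pi/4) = 0.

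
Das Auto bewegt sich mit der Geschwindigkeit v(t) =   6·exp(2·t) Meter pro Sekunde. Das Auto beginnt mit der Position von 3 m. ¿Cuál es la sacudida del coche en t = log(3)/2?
Debemos derivar nuestra ecuación de la velocidad v(t) = 6·exp(2·t) 2 veces. Tomando d/dt de v(t), encontramos a(t) = 12·exp(2·t). Derivando la aceleración, obtenemos la sacudida: j(t) = 24·exp(2·t). Usando j(t) = 24·exp(2·t) y sustituyendo t = log(3)/2, encontramos j = 72.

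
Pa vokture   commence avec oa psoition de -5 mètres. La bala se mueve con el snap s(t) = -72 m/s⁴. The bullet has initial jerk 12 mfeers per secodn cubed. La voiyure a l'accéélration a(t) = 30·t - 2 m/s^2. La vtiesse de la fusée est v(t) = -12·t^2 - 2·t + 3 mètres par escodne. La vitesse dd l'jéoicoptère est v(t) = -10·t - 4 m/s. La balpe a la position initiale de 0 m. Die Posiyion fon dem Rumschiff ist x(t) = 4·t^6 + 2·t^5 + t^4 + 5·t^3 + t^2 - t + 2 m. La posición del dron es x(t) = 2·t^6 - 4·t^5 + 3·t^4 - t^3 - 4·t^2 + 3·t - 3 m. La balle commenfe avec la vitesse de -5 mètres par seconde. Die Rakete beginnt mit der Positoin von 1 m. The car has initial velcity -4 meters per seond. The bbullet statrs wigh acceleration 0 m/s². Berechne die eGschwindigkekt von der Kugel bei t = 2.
Wir müssen das Integral unserer Gleichung für den Snap s(t) = -72 3-mal finden. Durch Integration von dem Snap und Verwendung der Anfangsbedingung j(0) = 12, erhalten wir j(t) = 12 - 72·t. Das Integral von dem Ruck ist die Beschleunigung. Mit a(0) = 0 erhalten wir a(t) = 12·t·(1 - 3·t). Das Integral von der Beschleunigung ist die Geschwindigkeit. Mit v(0) = -5 erhalten wir v(t) = -12·t^3 + 6·t^2 - 5. Wir haben die Geschwindigkeit v(t) = -12·t^3 + 6·t^2 - 5. Durch Einsetzen von t = 2: v(2) = -77.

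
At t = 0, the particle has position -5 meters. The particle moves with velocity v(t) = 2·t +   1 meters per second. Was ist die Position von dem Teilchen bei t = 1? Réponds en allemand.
Wir müssen unsere Gleichung für die Geschwindigkeit v(t) = 2·t + 1 1-mal integrieren. Mit ∫v(t)dt und Anwendung von x(0) = -5, finden wir x(t) = t^2 + t - 5. Mit x(t) = t^2 + t - 5 und Einsetzen von t = 1, finden wir x = -3.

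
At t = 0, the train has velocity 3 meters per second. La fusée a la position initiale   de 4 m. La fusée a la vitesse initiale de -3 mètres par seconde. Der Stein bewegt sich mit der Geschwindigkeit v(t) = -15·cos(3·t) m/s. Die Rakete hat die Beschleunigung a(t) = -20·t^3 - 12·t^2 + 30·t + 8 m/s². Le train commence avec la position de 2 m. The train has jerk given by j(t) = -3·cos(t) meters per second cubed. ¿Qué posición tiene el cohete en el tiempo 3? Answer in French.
Nous devons trouver l'intégrale de notre équation de l'accélération a(t) = -20·t^3 - 12·t^2 + 30·t + 8 2 fois. En prenant ∫a(t)dt et en appliquant v(0) = -3, nous trouvons v(t) = -5·t^4 - 4·t^3 + 15·t^2 + 8·t - 3. En prenant ∫v(t)dt et en appliquant x(0) = 4, nous trouvons x(t) = -t^5 - t^4 + 5·t^3 + 4·t^2 - 3·t + 4. De l'équation de la position x(t) = -t^5 - t^4 + 5·t^3 + 4·t^2 - 3·t + 4, nous substituons t = 3 pour obtenir x = -158.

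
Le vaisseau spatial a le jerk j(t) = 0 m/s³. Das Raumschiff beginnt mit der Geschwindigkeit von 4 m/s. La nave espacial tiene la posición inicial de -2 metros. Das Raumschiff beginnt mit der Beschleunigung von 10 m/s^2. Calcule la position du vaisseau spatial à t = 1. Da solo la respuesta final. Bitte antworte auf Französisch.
x(1) = 7.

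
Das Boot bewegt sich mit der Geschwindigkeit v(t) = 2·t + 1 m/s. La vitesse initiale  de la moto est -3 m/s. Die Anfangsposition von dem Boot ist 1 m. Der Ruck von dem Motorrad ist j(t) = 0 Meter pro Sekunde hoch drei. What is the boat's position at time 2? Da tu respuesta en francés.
Pour résoudre ceci, nous devons prendre 1 primitive de notre équation de la vitesse v(t) = 2·t + 1. En intégrant la vitesse et en utilisant la condition initiale x(0) = 1, nous obtenons x(t) = t^2 + t + 1. De l'équation de la position x(t) = t^2 + t + 1, nous substituons t = 2 pour obtenir x = 7.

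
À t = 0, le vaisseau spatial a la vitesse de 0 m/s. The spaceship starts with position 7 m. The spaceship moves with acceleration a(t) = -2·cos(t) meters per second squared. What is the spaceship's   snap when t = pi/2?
Starting from acceleration a(t) = -2·cos(t), we take 2 derivatives. Taking d/dt of a(t), we find j(t) = 2·sin(t). The derivative of jerk gives snap: s(t) = 2·cos(t). Using s(t) = 2·cos(t) and substituting t = pi/2, we find s = 0.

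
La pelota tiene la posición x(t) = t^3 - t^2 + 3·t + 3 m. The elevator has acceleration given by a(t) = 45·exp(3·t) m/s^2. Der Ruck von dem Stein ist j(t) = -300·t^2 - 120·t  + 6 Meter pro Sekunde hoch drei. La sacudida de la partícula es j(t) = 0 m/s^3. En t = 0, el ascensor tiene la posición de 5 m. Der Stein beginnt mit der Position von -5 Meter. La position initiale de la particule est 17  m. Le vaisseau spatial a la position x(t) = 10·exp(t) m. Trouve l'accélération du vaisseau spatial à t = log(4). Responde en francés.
En partant de la position x(t) = 10·exp(t), nous prenons 2 dérivées. En dérivant la position, nous obtenons la vitesse: v(t) = 10·exp(t). En dérivant la vitesse, nous obtenons l'accélération: a(t) = 10·exp(t). En utilisant a(t) = 10·exp(t) et en substituant t = log(4), nous trouvons a = 40.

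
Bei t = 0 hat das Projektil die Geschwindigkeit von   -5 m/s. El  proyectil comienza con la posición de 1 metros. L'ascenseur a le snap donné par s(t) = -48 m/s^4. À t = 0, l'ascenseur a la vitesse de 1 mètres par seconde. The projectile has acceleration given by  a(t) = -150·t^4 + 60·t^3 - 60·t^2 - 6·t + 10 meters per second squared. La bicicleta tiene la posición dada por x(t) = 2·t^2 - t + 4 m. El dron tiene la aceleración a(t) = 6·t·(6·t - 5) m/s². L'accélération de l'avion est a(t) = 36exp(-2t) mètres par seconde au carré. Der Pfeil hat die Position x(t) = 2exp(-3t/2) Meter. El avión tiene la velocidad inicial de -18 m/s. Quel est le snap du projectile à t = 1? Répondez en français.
En partant de l'accélération a(t) = -150·t^4 + 60·t^3 - 60·t^2 - 6·t + 10, nous prenons 2 dérivées. En dérivant l'accélération, nous obtenons le jerk: j(t) = -600·t^3 + 180·t^2 - 120·t - 6. En dérivant le jerk, nous obtenons le snap: s(t) = -1800·t^2 + 360·t - 120. Nous avons le snap s(t) = -1800·t^2 + 360·t - 120. En substituant t = 1: s(1) = -1560.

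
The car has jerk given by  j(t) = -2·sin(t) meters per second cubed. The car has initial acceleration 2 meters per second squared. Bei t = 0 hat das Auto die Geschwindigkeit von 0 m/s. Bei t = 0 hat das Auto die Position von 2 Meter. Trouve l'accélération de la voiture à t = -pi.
Pour résoudre ceci, nous devons prendre 1 primitive de notre équation du jerk j(t) = -2·sin(t). La primitive du jerk est l'accélération. En utilisant a(0) = 2, nous obtenons a(t) = 2·cos(t). Nous avons l'accélération a(t) = 2·cos(t). En substituant t = -pi: a(-pi) = -2.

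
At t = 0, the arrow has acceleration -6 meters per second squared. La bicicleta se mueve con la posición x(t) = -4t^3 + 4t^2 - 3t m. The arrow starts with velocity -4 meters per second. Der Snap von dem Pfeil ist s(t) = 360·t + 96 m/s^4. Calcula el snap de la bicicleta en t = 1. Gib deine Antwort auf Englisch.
To solve this, we need to take 4 derivatives of our position equation x(t) = -4·t^3 + 4·t^2 - 3·t. Differentiating position, we get velocity: v(t) = -12·t^2 + 8·t - 3. Taking d/dt of v(t), we find a(t) = 8 - 24·t. Taking d/dt of a(t), we find j(t) = -24. The derivative of jerk gives snap: s(t) = 0. From the given snap equation s(t) = 0, we substitute t = 1 to get s = 0.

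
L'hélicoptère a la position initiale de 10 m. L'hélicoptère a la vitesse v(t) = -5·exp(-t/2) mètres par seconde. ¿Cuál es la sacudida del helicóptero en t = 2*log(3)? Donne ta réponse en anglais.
To solve this, we need to take 2 derivatives of our velocity equation v(t) = -5·exp(-t/2). The derivative of velocity gives acceleration: a(t) = 5·exp(-t/2)/2. Differentiating acceleration, we get jerk: j(t) = -5·exp(-t/2)/4. From the given jerk equation j(t) = -5·exp(-t/2)/4, we substitute t = 2*log(3) to get j = -5/12.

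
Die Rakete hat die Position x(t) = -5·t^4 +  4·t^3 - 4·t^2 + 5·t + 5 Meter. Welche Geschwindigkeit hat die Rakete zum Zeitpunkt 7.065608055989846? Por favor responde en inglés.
We must differentiate our position equation x(t) = -5·t^4 + 4·t^3 - 4·t^2 + 5·t + 5 1 time. Taking d/dt of x(t), we find v(t) = -20·t^3 + 12·t^2 - 8·t + 5. From the given velocity equation v(t) = -20·t^3 + 12·t^2 - 8·t + 5, we substitute t = 7.065608055989846 to get v = -6507.15224588081.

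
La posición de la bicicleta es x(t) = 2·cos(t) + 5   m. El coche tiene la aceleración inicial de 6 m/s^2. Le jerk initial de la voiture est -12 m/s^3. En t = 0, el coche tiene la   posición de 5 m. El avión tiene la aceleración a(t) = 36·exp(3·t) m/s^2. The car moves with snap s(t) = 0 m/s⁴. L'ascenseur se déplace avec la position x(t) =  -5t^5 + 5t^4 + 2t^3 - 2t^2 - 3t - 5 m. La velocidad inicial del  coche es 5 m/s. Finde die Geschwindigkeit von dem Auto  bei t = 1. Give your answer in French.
Nous devons intégrer notre équation du snap s(t) = 0 3 fois. La primitive du snap est le jerk. En utilisant j(0) = -12, nous obtenons j(t) = -12. En intégrant le jerk et en utilisant la condition initiale a(0) = 6, nous obtenons a(t) = 6 - 12·t. L'intégrale de l'accélération, avec v(0) = 5, donne la vitesse: v(t) = -6·t^2 + 6·t + 5. De l'équation de la vitesse v(t) = -6·t^2 + 6·t + 5, nous substituons t = 1 pour obtenir v = 5.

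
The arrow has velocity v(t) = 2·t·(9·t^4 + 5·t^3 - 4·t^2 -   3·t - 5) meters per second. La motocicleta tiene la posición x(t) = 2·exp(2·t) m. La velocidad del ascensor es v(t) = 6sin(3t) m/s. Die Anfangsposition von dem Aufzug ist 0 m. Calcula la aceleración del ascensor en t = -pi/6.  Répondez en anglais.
To solve this, we need to take 1 derivative of our velocity equation v(t) = 6·sin(3·t). Differentiating velocity, we get acceleration: a(t) = 18·cos(3·t). From the given acceleration equation a(t) = 18·cos(3·t), we substitute t = -pi/6 to get a = 0.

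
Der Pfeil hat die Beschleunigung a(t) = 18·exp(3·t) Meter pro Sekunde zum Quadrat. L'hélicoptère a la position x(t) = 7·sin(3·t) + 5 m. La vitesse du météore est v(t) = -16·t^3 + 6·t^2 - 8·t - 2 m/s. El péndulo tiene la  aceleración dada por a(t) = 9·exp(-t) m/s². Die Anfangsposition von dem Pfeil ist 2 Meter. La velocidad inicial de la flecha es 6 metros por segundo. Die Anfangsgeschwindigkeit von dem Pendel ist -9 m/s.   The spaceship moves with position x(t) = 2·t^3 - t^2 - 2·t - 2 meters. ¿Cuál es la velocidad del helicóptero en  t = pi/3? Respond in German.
Wir müssen unsere Gleichung für die Position x(t) = 7·sin(3·t) + 5 1-mal ableiten. Mit d/dt von x(t) finden wir v(t) = 21·cos(3·t). Mit v(t) = 21·cos(3·t) und Einsetzen von t = pi/3, finden wir v = -21.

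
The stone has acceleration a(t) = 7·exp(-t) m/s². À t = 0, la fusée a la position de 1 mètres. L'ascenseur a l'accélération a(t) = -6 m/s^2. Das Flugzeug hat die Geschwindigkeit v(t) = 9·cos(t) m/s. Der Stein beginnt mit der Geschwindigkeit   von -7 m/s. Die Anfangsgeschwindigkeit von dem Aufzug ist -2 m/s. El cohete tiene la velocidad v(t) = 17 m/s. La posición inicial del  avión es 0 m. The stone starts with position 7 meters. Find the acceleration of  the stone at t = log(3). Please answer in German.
Aus der Gleichung für die Beschleunigung a(t) = 7·exp(-t), setzen wir t = log(3) ein und erhalten a = 7/3.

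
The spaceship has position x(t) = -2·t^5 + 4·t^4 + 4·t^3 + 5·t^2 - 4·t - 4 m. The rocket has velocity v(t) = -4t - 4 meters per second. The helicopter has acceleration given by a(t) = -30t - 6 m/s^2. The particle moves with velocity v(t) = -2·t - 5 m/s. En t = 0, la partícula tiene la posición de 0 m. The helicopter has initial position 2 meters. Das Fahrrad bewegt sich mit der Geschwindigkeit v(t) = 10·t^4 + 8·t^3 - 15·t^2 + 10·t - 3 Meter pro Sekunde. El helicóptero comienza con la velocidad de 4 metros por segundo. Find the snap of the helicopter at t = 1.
We must differentiate our acceleration equation a(t) = -30·t - 6 2 times. Taking d/dt of a(t), we find j(t) = -30. Differentiating jerk, we get snap: s(t) = 0. From the given snap equation s(t) = 0, we substitute t = 1 to get s = 0.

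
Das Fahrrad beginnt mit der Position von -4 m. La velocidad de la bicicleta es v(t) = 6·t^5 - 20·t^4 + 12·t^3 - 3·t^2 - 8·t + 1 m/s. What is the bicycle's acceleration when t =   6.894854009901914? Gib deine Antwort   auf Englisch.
We must differentiate our velocity equation v(t) = 6·t^5 - 20·t^4 + 12·t^3 - 3·t^2 - 8·t + 1 1 time. The derivative of velocity gives acceleration: a(t) = 30·t^4 - 80·t^3 + 36·t^2 - 6·t - 8. From the given acceleration equation a(t) = 30·t^4 - 80·t^3 + 36·t^2 - 6·t - 8, we substitute t = 6.894854009901914 to get a = 43238.8009392120.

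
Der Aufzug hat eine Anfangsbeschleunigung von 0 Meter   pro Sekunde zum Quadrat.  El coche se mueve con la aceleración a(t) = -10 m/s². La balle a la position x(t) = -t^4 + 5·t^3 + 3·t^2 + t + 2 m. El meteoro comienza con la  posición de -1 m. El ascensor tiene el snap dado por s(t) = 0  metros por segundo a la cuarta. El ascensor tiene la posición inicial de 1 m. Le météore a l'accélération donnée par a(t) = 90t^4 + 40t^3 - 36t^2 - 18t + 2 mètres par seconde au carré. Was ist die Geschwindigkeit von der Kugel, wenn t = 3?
Um dies zu lösen, müssen wir 1 Ableitung unserer Gleichung für die Position x(t) = -t^4 + 5·t^3 + 3·t^2 + t + 2 nehmen. Durch Ableiten von der Position erhalten wir die Geschwindigkeit: v(t) = -4·t^3 + 15·t^2 + 6·t + 1. Wir haben die Geschwindigkeit v(t) = -4·t^3 + 15·t^2 + 6·t + 1. Durch Einsetzen von t = 3: v(3) = 46.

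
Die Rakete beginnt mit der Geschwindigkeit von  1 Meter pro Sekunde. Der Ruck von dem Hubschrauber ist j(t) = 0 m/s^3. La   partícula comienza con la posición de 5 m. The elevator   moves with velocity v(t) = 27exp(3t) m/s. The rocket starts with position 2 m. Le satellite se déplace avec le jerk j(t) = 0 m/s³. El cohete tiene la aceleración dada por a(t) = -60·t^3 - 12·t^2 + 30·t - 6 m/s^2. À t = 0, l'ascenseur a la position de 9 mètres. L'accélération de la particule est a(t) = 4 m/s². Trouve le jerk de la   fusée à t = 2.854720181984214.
Pour résoudre ceci, nous devons prendre 1 dérivée de notre équation de l'accélération a(t) = -60·t^3 - 12·t^2 + 30·t - 6. En dérivant l'accélération, nous obtenons le jerk: j(t) = -180·t^2 - 24·t + 30. De l'équation du jerk j(t) = -180·t^2 - 24·t + 30, nous substituons t = 2.854720181984214 pour obtenir j = -1505.41020150466.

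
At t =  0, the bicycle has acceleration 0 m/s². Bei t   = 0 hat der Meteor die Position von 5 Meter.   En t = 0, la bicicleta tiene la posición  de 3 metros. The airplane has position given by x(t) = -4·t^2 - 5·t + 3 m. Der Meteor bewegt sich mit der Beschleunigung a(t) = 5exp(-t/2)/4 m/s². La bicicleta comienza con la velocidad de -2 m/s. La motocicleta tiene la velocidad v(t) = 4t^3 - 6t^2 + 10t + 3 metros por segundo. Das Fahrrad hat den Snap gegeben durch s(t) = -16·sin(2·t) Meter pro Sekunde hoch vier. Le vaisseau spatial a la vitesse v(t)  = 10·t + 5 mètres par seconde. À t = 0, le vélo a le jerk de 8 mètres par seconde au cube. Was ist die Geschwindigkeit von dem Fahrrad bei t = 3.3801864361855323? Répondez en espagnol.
Debemos encontrar la integral de nuestra ecuación del snap s(t) = -16·sin(2·t) 3 veces. Tomando ∫s(t)dt y aplicando j(0) = 8, encontramos j(t) = 8·cos(2·t). Tomando ∫j(t)dt y aplicando a(0) = 0, encontramos a(t) = 4·sin(2·t). La antiderivada de la aceleración, con v(0) = -2, da la velocidad: v(t) = -2·cos(2·t). Tenemos la velocidad v(t) = -2·cos(2·t). Sustituyendo t = 3.3801864361855323: v(3.3801864361855323) = -1.77658027385010.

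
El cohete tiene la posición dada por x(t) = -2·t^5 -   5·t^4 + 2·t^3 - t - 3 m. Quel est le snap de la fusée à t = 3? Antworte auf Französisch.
En partant de la position x(t) = -2·t^5 - 5·t^4 + 2·t^3 - t - 3, nous prenons 4 dérivées. En dérivant la position, nous obtenons la vitesse: v(t) = -10·t^4 - 20·t^3 + 6·t^2 - 1. En prenant d/dt de v(t), nous trouvons a(t) = -40·t^3 - 60·t^2 + 12·t. En dérivant l'accélération, nous obtenons le jerk: j(t) = -120·t^2 - 120·t + 12. En dérivant le jerk, nous obtenons le snap: s(t) = -240·t - 120. Nous avons le snap s(t) = -240·t - 120. En substituant t = 3: s(3) = -840.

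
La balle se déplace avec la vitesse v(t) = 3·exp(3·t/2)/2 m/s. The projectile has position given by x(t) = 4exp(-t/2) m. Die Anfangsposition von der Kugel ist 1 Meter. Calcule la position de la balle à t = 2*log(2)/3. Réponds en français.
En partant de la vitesse v(t) = 3·exp(3·t/2)/2, nous prenons 1 primitive. En intégrant la vitesse et en utilisant la condition initiale x(0) = 1, nous obtenons x(t) = exp(3·t/2). Nous avons la position x(t) = exp(3·t/2). En substituant t = 2*log(2)/3: x(2*log(2)/3) = 2.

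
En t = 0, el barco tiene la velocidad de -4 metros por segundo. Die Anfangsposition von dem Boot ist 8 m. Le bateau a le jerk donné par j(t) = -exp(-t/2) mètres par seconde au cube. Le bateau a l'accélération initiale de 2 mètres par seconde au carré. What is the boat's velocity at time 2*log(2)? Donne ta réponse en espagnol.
Para resolver esto, necesitamos tomar 2 antiderivadas de nuestra ecuación de la sacudida j(t) = -exp(-t/2). La antiderivada de la sacudida es la aceleración. Usando a(0) = 2, obtenemos a(t) = 2·exp(-t/2). La antiderivada de la aceleración, con v(0) = -4, da la velocidad: v(t) = -4·exp(-t/2). De la ecuación de la velocidad v(t) = -4·exp(-t/2), sustituimos t = 2*log(2) para obtener v = -2.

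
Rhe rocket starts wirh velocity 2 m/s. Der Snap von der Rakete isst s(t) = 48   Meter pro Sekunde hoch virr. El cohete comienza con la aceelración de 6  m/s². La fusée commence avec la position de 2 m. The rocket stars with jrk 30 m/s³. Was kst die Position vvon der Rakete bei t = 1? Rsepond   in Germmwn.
Wir müssen unsere Gleichung für den Snap s(t) = 48 4-mal integrieren. Mit ∫s(t)dt und Anwendung von j(0) = 30, finden wir j(t) = 48·t + 30. Durch Integration von dem Ruck und Verwendung der Anfangsbedingung a(0) = 6, erhalten wir a(t) = 24·t^2 + 30·t + 6. Durch Integration von der Beschleunigung und Verwendung der Anfangsbedingung v(0) = 2, erhalten wir v(t) = 8·t^3 + 15·t^2 + 6·t + 2. Mit ∫v(t)dt und Anwendung von x(0) = 2, finden wir x(t) = 2·t^4 + 5·t^3 + 3·t^2 + 2·t + 2. Mit x(t) = 2·t^4 + 5·t^3 + 3·t^2 + 2·t + 2 und Einsetzen von t = 1, finden wir x = 14.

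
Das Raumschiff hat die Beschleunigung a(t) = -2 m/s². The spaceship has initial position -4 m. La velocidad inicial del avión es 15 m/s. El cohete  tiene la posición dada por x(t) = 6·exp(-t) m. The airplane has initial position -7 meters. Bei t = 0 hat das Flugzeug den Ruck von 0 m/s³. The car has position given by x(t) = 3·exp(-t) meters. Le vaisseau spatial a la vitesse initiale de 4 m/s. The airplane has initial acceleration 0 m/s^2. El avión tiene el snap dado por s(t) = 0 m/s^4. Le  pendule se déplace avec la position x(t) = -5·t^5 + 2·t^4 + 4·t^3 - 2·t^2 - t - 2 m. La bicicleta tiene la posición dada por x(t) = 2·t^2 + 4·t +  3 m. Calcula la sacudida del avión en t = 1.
Necesitamos integrar nuestra ecuación del snap s(t) = 0 1 vez. La integral del snap es la sacudida. Usando j(0) = 0, obtenemos j(t) = 0. Usando j(t) = 0 y sustituyendo t = 1, encontramos j = 0.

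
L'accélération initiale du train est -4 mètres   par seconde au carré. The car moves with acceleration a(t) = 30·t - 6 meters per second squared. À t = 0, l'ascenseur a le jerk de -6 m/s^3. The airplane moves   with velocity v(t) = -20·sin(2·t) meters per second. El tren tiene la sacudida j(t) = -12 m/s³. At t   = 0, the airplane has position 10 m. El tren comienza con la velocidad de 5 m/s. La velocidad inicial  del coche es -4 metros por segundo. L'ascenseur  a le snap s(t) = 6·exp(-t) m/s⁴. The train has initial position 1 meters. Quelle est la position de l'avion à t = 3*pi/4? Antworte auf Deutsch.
Wir müssen das Integral unserer Gleichung für die Geschwindigkeit v(t) = -20·sin(2·t) 1-mal finden. Die Stammfunktion von der Geschwindigkeit, mit x(0) = 10, ergibt die Position: x(t) = 10·cos(2·t). Mit x(t) = 10·cos(2·t) und Einsetzen von t = 3*pi/4, finden wir x = 0.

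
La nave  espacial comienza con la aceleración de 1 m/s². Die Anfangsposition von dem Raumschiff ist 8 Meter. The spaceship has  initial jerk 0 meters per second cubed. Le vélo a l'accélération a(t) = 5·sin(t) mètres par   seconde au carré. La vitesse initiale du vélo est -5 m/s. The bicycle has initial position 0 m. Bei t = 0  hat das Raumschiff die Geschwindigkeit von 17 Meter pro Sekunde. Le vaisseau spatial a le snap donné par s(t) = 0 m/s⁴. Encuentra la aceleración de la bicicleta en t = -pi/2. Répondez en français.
Nous avons l'accélération a(t) = 5·sin(t). En substituant t = -pi/2: a(-pi/2) = -5.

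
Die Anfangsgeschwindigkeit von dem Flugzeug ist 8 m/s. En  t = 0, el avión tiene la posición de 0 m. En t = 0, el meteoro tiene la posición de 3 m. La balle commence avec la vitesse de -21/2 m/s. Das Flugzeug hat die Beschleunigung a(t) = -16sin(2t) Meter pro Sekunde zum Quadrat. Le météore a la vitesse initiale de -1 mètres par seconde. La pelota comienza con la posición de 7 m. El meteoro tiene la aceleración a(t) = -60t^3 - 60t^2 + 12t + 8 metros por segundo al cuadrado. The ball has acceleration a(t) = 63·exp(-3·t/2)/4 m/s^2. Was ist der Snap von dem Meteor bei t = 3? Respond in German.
Um dies zu lösen, müssen wir 2 Ableitungen unserer Gleichung für die Beschleunigung a(t) = -60·t^3 - 60·t^2 + 12·t + 8 nehmen. Mit d/dt von a(t) finden wir j(t) = -180·t^2 - 120·t + 12. Durch Ableiten von dem Ruck erhalten wir den Snap: s(t) = -360·t - 120. Mit s(t) = -360·t - 120 und Einsetzen von t = 3, finden wir s = -1200.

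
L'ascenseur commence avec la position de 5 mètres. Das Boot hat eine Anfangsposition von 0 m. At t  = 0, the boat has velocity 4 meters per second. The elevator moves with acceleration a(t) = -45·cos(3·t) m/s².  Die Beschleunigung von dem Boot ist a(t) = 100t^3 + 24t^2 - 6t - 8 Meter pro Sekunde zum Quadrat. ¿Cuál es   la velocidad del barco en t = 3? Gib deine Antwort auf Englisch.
To find the answer, we compute 1 integral of a(t) = 100·t^3 + 24·t^2 - 6·t - 8. Taking ∫a(t)dt and applying v(0) = 4, we find v(t) = 25·t^4 + 8·t^3 - 3·t^2 - 8·t + 4. From the given velocity equation v(t) = 25·t^4 + 8·t^3 - 3·t^2 - 8·t + 4, we substitute t = 3 to get v = 2194.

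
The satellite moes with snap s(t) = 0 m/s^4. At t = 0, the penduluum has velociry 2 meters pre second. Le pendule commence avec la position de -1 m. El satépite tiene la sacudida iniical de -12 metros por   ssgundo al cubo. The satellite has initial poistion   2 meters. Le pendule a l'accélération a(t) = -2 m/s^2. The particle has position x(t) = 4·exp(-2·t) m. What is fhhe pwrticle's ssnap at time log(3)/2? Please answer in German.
Ausgehend von der Position x(t) = 4·exp(-2·t), nehmen wir 4 Ableitungen. Mit d/dt von x(t) finden wir v(t) = -8·exp(-2·t). Die Ableitung von der Geschwindigkeit ergibt die Beschleunigung: a(t) = 16·exp(-2·t). Mit d/dt von a(t) finden wir j(t) = -32·exp(-2·t). Mit d/dt von j(t) finden wir s(t) = 64·exp(-2·t). Aus der Gleichung für den Snap s(t) = 64·exp(-2·t), setzen wir t = log(3)/2 ein und erhalten s = 64/3.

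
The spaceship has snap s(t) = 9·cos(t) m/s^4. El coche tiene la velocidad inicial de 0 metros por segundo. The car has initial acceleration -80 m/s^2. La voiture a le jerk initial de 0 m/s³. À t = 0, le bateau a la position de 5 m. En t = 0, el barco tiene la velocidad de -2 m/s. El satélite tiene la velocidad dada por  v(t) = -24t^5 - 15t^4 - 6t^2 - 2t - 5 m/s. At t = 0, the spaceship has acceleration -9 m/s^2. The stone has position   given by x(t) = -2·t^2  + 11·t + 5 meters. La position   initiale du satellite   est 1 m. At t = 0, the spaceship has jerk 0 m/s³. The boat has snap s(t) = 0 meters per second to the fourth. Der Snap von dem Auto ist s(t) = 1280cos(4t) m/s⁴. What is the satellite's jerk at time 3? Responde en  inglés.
To solve this, we need to take 2 derivatives of our velocity equation v(t) = -24·t^5 - 15·t^4 - 6·t^2 - 2·t - 5. Differentiating velocity, we get acceleration: a(t) = -120·t^4 - 60·t^3 - 12·t - 2. Taking d/dt of a(t), we find j(t) = -480·t^3 - 180·t^2 - 12. From the given jerk equation j(t) = -480·t^3 - 180·t^2 - 12, we substitute t = 3 to get j = -14592.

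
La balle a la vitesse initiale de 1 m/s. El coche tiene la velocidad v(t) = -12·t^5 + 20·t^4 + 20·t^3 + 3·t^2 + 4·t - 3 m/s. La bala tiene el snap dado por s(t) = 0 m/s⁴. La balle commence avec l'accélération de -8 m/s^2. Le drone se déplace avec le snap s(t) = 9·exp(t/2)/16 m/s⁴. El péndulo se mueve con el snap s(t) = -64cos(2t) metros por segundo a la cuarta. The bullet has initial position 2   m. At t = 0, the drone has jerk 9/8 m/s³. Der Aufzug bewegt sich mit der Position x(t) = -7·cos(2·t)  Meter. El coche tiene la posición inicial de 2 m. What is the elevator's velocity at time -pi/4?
Starting from position x(t) = -7·cos(2·t), we take 1 derivative. Taking d/dt of x(t), we find v(t) = 14·sin(2·t). We have velocity v(t) = 14·sin(2·t). Substituting t = -pi/4: v(-pi/4) = -14.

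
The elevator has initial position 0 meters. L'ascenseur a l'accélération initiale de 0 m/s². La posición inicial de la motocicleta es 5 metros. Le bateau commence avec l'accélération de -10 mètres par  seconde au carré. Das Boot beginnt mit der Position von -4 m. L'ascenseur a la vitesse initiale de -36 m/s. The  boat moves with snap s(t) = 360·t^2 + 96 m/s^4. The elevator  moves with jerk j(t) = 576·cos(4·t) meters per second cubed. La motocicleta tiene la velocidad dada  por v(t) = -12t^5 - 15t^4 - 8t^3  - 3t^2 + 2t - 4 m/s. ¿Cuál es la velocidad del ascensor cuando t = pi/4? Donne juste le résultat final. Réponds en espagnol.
v(pi/4) = 36.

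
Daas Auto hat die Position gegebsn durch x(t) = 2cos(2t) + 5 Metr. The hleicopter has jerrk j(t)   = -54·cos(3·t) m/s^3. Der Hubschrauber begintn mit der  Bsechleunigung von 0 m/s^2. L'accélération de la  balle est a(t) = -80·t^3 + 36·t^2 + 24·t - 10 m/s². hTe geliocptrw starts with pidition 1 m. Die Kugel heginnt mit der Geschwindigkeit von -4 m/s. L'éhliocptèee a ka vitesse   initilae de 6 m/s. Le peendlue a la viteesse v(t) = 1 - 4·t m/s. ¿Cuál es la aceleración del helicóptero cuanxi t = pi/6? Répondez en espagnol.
Debemos encontrar la integral de nuestra ecuación de la sacudida j(t) = -54·cos(3·t) 1 vez. La integral de la sacudida, con a(0) = 0, da la aceleración: a(t) = -18·sin(3·t). Tenemos la aceleración a(t) = -18·sin(3·t). Sustituyendo t = pi/6: a(pi/6) = -18.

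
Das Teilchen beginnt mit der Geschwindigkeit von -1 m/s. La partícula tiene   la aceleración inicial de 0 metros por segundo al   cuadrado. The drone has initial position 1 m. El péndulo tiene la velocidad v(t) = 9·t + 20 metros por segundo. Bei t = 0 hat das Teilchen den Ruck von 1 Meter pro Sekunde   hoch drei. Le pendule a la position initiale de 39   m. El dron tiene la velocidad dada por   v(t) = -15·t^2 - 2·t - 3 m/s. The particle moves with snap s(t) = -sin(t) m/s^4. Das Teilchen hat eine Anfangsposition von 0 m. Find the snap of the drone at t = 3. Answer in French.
En partant de la vitesse v(t) = -15·t^2 - 2·t - 3, nous prenons 3 dérivées. En prenant d/dt de v(t), nous trouvons a(t) = -30·t - 2. En dérivant l'accélération, nous obtenons le jerk: j(t) = -30. En prenant d/dt de j(t), nous trouvons s(t) = 0. De l'équation du snap s(t) = 0, nous substituons t = 3 pour obtenir s = 0.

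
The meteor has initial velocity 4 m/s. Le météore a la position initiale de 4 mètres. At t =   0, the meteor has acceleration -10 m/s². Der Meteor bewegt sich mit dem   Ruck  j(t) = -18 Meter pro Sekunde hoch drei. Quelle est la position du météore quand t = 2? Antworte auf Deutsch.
Um dies zu lösen, müssen wir 3 Integrale unserer Gleichung für den Ruck j(t) = -18 finden. Durch Integration von dem Ruck und Verwendung der Anfangsbedingung a(0) = -10, erhalten wir a(t) = -18·t - 10. Mit ∫a(t)dt und Anwendung von v(0) = 4, finden wir v(t) = -9·t^2 - 10·t + 4. Mit ∫v(t)dt und Anwendung von x(0) = 4, finden wir x(t) = -3·t^3 - 5·t^2 + 4·t + 4. Aus der Gleichung für die Position x(t) = -3·t^3 - 5·t^2 + 4·t + 4, setzen wir t = 2 ein und erhalten x = -32.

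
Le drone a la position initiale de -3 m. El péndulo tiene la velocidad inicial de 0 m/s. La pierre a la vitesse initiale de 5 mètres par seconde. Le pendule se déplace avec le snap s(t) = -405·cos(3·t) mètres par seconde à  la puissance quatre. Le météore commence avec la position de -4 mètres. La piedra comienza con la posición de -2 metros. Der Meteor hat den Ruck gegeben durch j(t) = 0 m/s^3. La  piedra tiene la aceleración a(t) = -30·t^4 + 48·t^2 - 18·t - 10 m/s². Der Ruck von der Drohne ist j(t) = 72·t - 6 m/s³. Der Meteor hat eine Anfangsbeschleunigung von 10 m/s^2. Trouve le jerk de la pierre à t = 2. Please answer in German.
Wir müssen unsere Gleichung für die Beschleunigung a(t) = -30·t^4 + 48·t^2 - 18·t - 10 1-mal ableiten. Mit d/dt von a(t) finden wir j(t) = -120·t^3 + 96·t - 18. Mit j(t) = -120·t^3 + 96·t - 18 und Einsetzen von t = 2, finden wir j = -786.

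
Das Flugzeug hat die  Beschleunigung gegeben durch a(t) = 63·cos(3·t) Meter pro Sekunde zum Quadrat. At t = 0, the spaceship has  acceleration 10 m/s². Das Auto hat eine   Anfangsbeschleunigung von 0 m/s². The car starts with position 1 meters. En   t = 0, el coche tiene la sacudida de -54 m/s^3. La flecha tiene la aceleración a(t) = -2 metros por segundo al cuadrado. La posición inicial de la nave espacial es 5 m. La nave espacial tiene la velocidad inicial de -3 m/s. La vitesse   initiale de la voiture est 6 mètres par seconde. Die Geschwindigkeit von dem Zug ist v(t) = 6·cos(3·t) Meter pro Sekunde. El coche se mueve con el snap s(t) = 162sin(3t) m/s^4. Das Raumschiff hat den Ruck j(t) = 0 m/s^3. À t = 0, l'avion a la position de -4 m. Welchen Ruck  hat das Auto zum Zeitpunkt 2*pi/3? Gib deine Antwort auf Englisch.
To solve this, we need to take 1 antiderivative of our snap equation s(t) = 162·sin(3·t). The integral of snap, with j(0) = -54, gives jerk: j(t) = -54·cos(3·t). From the given jerk equation j(t) = -54·cos(3·t), we substitute t = 2*pi/3 to get j = -54.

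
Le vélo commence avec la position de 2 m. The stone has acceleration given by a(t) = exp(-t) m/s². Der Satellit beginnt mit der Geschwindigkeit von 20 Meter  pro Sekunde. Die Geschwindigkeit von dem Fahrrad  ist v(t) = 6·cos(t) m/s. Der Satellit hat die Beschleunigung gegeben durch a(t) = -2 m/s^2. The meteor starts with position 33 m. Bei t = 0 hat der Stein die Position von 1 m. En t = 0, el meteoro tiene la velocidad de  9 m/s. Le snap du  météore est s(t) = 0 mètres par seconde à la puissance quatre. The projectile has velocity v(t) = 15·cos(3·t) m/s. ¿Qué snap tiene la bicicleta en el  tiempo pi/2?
Para resolver esto, necesitamos tomar 3 derivadas de nuestra ecuación de la velocidad v(t) = 6·cos(t). Tomando d/dt de v(t), encontramos a(t) = -6·sin(t). La derivada de la aceleración da la sacudida: j(t) = -6·cos(t). La derivada de la sacudida da el snap: s(t) = 6·sin(t). Usando s(t) = 6·sin(t) y sustituyendo t = pi/2, encontramos s = 6.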